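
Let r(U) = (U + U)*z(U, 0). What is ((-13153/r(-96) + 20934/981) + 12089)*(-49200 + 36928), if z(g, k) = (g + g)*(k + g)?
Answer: -3583042850981555/24109056 ≈ -1.4862e+8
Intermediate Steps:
z(g, k) = 2*g*(g + k) (z(g, k) = (2*g)*(g + k) = 2*g*(g + k))
r(U) = 4*U³ (r(U) = (U + U)*(2*U*(U + 0)) = (2*U)*(2*U*U) = (2*U)*(2*U²) = 4*U³)
((-13153/r(-96) + 20934/981) + 12089)*(-49200 + 36928) = ((-13153/(4*(-96)³) + 20934/981) + 12089)*(-49200 + 36928) = ((-13153/(4*(-884736)) + 20934*(1/981)) + 12089)*(-12272) = ((-13153/(-3538944) + 2326/109) + 12089)*(-12272) = ((-13153*(-1/3538944) + 2326/109) + 12089)*(-12272) = ((13153/3538944 + 2326/109) + 12089)*(-12272) = (8233017421/385744896 + 12089)*(-12272) = (4671503065165/385744896)*(-12272) = -3583042850981555/24109056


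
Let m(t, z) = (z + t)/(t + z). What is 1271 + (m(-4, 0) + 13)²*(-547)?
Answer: -105941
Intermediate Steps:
m(t, z) = 1 (m(t, z) = (t + z)/(t + z) = 1)
1271 + (m(-4, 0) + 13)²*(-547) = 1271 + (1 + 13)²*(-547) = 1271 + 14²*(-547) = 1271 + 196*(-547) = 1271 - 107212 = -105941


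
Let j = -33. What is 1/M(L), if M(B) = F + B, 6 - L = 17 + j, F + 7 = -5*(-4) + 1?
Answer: 1/36 ≈ 0.027778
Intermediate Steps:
F = 14 (F = -7 + (-5*(-4) + 1) = -7 + (20 + 1) = -7 + 21 = 14)
L = 22 (L = 6 - (17 - 33) = 6 - 1*(-16) = 6 + 16 = 22)
M(B) = 14 + B
1/M(L) = 1/(14 + 22) = 1/36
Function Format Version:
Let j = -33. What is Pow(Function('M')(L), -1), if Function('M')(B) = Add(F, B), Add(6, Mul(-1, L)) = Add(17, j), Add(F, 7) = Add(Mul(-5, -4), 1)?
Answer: Rational(1, 36) ≈ 0.027778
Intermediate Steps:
F = 14 (F = Add(-7, Add(Mul(-5, -4), 1)) = Add(-7, Add(20, 1)) = Add(-7, 21) = 14)
L = 22 (L = Add(6, Mul(-1, Add(17, -33))) = Add(6, Mul(-1, -16)) = Add(6, 16) = 22)
Function('M')(B) = Add(14, B)
Pow(Function('M')(L), -1) = Pow(Add(14, 22), -1) = Pow(36, -1) = Rational(1, 36)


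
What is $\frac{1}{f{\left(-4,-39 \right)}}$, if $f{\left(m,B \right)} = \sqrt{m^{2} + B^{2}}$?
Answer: $\frac{\sqrt{1537}}{1537} \approx 0.025507$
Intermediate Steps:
$f{\left(m,B \right)} = \sqrt{B^{2} + m^{2}}$
$\frac{1}{f{\left(-4,-39 \right)}} = \frac{1}{\sqrt{\left(-39\right)^{2} + \left(-4\right)^{2}}} = \frac{1}{\sqrt{1521 + 16}} = \frac{1}{\sqrt{1537}} = \frac{\sqrt{1537}}{1537}$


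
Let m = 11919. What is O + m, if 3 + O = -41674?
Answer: -29758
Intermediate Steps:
O = -41677 (O = -3 - 41674 = -41677)
O + m = -41677 + 11919 = -29758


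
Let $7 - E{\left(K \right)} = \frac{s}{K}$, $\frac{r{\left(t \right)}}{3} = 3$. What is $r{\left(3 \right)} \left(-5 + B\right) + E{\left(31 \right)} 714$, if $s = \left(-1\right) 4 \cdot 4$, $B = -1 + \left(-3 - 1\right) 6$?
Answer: $\frac{157992}{31} \approx 5096.5$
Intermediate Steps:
$r{\left(t \right)} = 9$ ($r{\left(t \right)} = 3 \cdot 3 = 9$)
$B = -25$ ($B = -1 - 24 = -25$)
$s = -16$ ($s = \left(-4\right) 4 = -16$)
$E{\left(K \right)} = 7 + \frac{16}{K}$ ($E{\left(K \right)} = 7 - - \frac{16}{K} = 7 + \frac{16}{K}$)
$r{\left(3 \right)} \left(-5 + B\right) + E{\left(31 \right)} 714 = 9 \left(-5 - 25\right) + \left(7 + \frac{16}{31}\right) 714 = 9 \left(-30\right) + \left(7 + 16 \cdot \frac{1}{31}\right) 714 = -270 + \left(7 + \frac{16}{31}\right) 714 = -270 + \frac{233}{31} \cdot 714 = -270 + \frac{166362}{31} = \frac{157992}{31}$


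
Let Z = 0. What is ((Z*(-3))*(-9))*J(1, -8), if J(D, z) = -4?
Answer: 0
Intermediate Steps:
((Z*(-3))*(-9))*J(1, -8) = ((0*(-3))*(-9))*(-4) = (0*(-9))*(-4) = 0*(-4) = 0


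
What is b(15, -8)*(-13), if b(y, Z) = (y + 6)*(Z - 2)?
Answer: 2730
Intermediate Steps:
b(y, Z) = (-2 + Z)*(6 + y) (b(y, Z) = (6 + y)*(-2 + Z) = (-2 + Z)*(6 + y))
b(15, -8)*(-13) = (-12 - 2*15 + 6*(-8) - 8*15)*(-13) = (-12 - 30 - 48 - 120)*(-13) = -210*(-13) = 2730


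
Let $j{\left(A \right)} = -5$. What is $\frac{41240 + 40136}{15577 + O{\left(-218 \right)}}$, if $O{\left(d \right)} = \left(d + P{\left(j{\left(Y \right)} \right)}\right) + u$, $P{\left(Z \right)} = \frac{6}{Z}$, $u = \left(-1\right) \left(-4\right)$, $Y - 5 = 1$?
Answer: $\frac{406880}{76809} \approx 5.2973$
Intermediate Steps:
$Y = 6$ ($Y = 5 + 1 = 6$)
$u = 4$
$O{\left(d \right)} = \frac{14}{5} + d$ ($O{\left(d \right)} = \left(d + \frac{6}{-5}\right) + 4 = \left(d + 6 \left(- \frac{1}{5}\right)\right) + 4 = \left(d - \frac{6}{5}\right) + 4 = \left(- \frac{6}{5} + d\right) + 4 = \frac{14}{5} + d$)
$\frac{41240 + 40136}{15577 + O{\left(-218 \right)}} = \frac{41240 + 40136}{15577 + \left(\frac{14}{5} - 218\right)} = \frac{81376}{15577 - \frac{1076}{5}} = \frac{81376}{\frac{76809}{5}} = 81376 \cdot \frac{5}{76809} = \frac{406880}{76809}$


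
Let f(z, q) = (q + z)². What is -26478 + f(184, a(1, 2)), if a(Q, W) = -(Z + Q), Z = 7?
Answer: 4498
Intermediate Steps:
a(Q, W) = -7 - Q (a(Q, W) = -(7 + Q) = -7 - Q)
-26478 + f(184, a(1, 2)) = -26478 + ((-7 - 1*1) + 184)² = -26478 + ((-7 - 1) + 184)² = -26478 + (-8 + 184)² = -26478 + 176² = -26478 + 30976 = 4498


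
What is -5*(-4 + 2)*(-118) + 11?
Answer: -1169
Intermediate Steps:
-5*(-4 + 2)*(-118) + 11 = -5*(-2)*(-118) + 11 = 10*(-118) + 11 = -1180 + 11 = -1169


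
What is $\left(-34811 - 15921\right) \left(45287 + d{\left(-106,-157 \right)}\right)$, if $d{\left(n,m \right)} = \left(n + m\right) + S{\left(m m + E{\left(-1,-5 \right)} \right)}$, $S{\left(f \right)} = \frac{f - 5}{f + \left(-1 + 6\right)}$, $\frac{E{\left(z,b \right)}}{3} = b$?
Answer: $- \frac{56280607796380}{24639} \approx -2.2842 \cdot 10^{9}$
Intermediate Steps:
$E{\left(z,b \right)} = 3 b$
$S{\left(f \right)} = \frac{-5 + f}{5 + f}$ ($S{\left(f \right)} = \frac{-5 + f}{f + 5} = \frac{-5 + f}{5 + f}$)
$d{\left(n,m \right)} = m + n + \frac{-20 + m^{2}}{-10 + m^{2}}$ ($d{\left(n,m \right)} = \left(n + m\right) + \frac{-5 + \left(m m + 3 \left(-5\right)\right)}{5 + \left(m m + 3 \left(-5\right)\right)} = \left(m + n\right) + \frac{-5 + \left(m^{2} - 15\right)}{5 + \left(m^{2} - 15\right)} = \left(m + n\right) + \frac{-5 + \left(-15 + m^{2}\right)}{5 + \left(-15 + m^{2}\right)} = \left(m + n\right) + \frac{-20 + m^{2}}{-10 + m^{2}} = m + n + \frac{-20 + m^{2}}{-10 + m^{2}}$)
$\left(-34811 - 15921\right) \left(45287 + d{\left(-106,-157 \right)}\right) = \left(-34811 - 15921\right) \left(45287 + \frac{-20 + \left(-157\right)^{2} + \left(-10 + \left(-157\right)^{2}\right) \left(-157 - 106\right)}{-10 + \left(-157\right)^{2}}\right) = - 50732 \left(45287 + \frac{-20 + 24649 + \left(-10 + 24649\right) \left(-263\right)}{-10 + 24649}\right) = - 50732 \left(45287 + \frac{-20 + 24649 + 24639 \left(-263\right)}{24639}\right) = - 50732 \left(45287 + \frac{-20 + 24649 - 6480057}{24639}\right) = - 50732 \left(45287 + \frac{1}{24639} \left(-6455428\right)\right) = - 50732 \left(45287 - \frac{6455428}{24639}\right) = \left(-50732\right) \frac{1109370965}{24639} = - \frac{56280607796380}{24639}$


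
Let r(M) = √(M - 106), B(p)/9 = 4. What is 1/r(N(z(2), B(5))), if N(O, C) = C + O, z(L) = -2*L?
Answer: -I*√74/74 ≈ -0.11625*I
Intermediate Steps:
B(p) = 36 (B(p) = 9*4 = 36)
r(M) = √(-106 + M)
1/r(N(z(2), B(5))) = 1/(√(-106 + (36 - 2*2))) = 1/(√(-106 + (36 - 4))) = 1/(√(-106 + 32)) = 1/(√(-74)) = 1/(I*√74) = -I*√74/74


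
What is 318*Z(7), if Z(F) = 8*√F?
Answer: 2544*√7 ≈ 6730.8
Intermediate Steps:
318*Z(7) = 318*(8*√7) = 2544*√7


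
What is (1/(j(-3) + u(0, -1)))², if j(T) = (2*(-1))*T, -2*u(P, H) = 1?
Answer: 4/121 ≈ 0.033058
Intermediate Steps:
u(P, H) = -½ (u(P, H) = -½*1 = -½)
j(T) = -2*T
(1/(j(-3) + u(0, -1)))² = (1/(-2*(-3) - ½))² = (1/(6 - ½))² = (1/(11/2))² = (2/11)² = 4/121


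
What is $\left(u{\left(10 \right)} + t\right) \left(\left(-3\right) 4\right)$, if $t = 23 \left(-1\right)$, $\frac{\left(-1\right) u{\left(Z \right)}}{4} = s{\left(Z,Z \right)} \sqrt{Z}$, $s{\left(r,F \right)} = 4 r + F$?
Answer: $276 + 2400 \sqrt{10} \approx 7865.5$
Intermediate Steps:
$s{\left(r,F \right)} = F + 4 r$
$u{\left(Z \right)} = - 20 Z^{\frac{3}{2}}$ ($u{\left(Z \right)} = - 4 \left(Z + 4 Z\right) \sqrt{Z} = - 4 \cdot 5 Z \sqrt{Z} = - 4 \cdot 5 Z^{\frac{3}{2}} = - 20 Z^{\frac{3}{2}}$)
$t = -23$
$\left(u{\left(10 \right)} + t\right) \left(\left(-3\right) 4\right) = \left(- 20 \cdot 10^{\frac{3}{2}} - 23\right) \left(\left(-3\right) 4\right) = \left(- 20 \cdot 10 \sqrt{10} - 23\right) \left(-12\right) = \left(- 200 \sqrt{10} - 23\right) \left(-12\right) = \left(-23 - 200 \sqrt{10}\right) \left(-12\right) = 276 + 2400 \sqrt{10}$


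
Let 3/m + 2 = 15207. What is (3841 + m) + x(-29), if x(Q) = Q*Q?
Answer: 71189813/15205 ≈ 4682.0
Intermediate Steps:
m = 3/15205 (m = 3/(-2 + 15207) = 3/15205 ≈ 0.00019730)
x(Q) = Q**2
(3841 + m) + x(-29) = (3841 + 3/15205) + (-29)**2 = 58402408/15205 + 841 = 71189813/15205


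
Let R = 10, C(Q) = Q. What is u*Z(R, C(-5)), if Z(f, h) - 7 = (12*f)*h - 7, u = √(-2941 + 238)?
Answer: -600*I*√2703 ≈ -31194.0*I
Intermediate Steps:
u = I*√2703 (u = √(-2703) = I*√2703 ≈ 51.99*I)
Z(f, h) = 12*f*h (Z(f, h) = 7 + ((12*f)*h - 7) = 7 + (12*f*h - 7) = 7 + (-7 + 12*f*h) = 12*f*h)
u*Z(R, C(-5)) = (I*√2703)*(12*10*(-5)) = (I*√2703)*(-600) = -600*I*√2703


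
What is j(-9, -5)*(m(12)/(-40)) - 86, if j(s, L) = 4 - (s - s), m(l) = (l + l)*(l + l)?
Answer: -718/5 ≈ -143.60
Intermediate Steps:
m(l) = 4*l**2 (m(l) = (2*l)*(2*l) = 4*l**2)
j(s, L) = 4 (j(s, L) = 4 - 1*0 = 4 + 0 = 4)
j(-9, -5)*(m(12)/(-40)) - 86 = 4*((4*12**2)/(-40)) - 86 = 4*((4*144)*(-1/40)) - 86 = 4*(576*(-1/40)) - 86 = 4*(-72/5) - 86 = -288/5 - 86 = -718/5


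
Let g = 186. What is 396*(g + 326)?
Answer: 202752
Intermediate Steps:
396*(g + 326) = 396*(186 + 326) = 396*512 = 202752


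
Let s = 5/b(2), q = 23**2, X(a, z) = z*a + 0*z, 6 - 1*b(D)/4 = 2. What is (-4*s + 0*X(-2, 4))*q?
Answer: -2645/4 ≈ -661.25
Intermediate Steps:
b(D) = 16 (b(D) = 24 - 4*2 = 24 - 8 = 16)
X(a, z) = a*z (X(a, z) = a*z + 0 = a*z)
q = 529
s = 5/16 ≈ 0.31250
(-4*s + 0*X(-2, 4))*q = (-4*5/16 + 0*(-2*4))*529 = (-5/4 + 0*(-8))*529 = (-5/4 + 0)*529 = -5/4*529 = -2645/4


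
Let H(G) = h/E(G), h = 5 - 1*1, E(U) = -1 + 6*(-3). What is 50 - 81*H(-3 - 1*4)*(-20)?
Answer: -5530/19 ≈ -291.05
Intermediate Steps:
E(U) = -19 (E(U) = -1 - 18 = -19)
h = 4 (h = 5 - 1 = 4)
H(G) = -4/19 (H(G) = 4/(-19) = 4*(-1/19) = -4/19)
50 - 81*H(-3 - 1*4)*(-20) = 50 - (-324)*(-20)/19 = 50 - 81*80/19 = 50 - 6480/19 = -5530/19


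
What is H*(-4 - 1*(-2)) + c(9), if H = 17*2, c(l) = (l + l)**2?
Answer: 256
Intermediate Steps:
c(l) = 4*l**2 (c(l) = (2*l)**2 = 4*l**2)
H = 34
H*(-4 - 1*(-2)) + c(9) = 34*(-4 - 1*(-2)) + 4*9**2 = 34*(-4 + 2) + 4*81 = 34*(-2) + 324 = -68 + 324 = 256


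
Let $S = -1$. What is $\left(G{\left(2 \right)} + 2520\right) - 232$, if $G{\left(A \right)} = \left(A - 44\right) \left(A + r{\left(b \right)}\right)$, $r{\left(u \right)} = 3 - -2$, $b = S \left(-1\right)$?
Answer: $1994$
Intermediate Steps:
$b = 1$ ($b = \left(-1\right) \left(-1\right) = 1$)
$r{\left(u \right)} = 5$ ($r{\left(u \right)} = 3 + 2 = 5$)
$G{\left(A \right)} = \left(-44 + A\right) \left(5 + A\right)$ ($G{\left(A \right)} = \left(A - 44\right) \left(A + 5\right) = \left(-44 + A\right) \left(5 + A\right)$)
$\left(G{\left(2 \right)} + 2520\right) - 232 = \left(\left(-220 + 2^{2} - 78\right) + 2520\right) - 232 = \left(\left(-220 + 4 - 78\right) + 2520\right) - 232 = \left(-294 + 2520\right) - 232 = 2226 - 232 = 1994$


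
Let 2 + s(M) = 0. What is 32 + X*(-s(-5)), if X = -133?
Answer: -234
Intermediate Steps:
s(M) = -2 (s(M) = -2 + 0 = -2)
32 + X*(-s(-5)) = 32 - (-133)*(-2) = 32 - 133*2 = 32 - 266 = -234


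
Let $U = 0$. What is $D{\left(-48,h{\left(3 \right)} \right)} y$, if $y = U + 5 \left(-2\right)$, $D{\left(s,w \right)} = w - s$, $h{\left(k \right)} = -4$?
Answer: $-440$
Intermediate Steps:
$y = -10$ ($y = 0 + 5 \left(-2\right) = 0 - 10 = -10$)
$D{\left(-48,h{\left(3 \right)} \right)} y = \left(-4 - -48\right) \left(-10\right) = \left(-4 + 48\right) \left(-10\right) = 44 \left(-10\right) = -440$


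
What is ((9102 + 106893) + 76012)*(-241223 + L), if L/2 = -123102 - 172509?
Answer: -159835267115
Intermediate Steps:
L = -591222 (L = 2*(-123102 - 172509) = 2*(-295611) = -591222)
((9102 + 106893) + 76012)*(-241223 + L) = ((9102 + 106893) + 76012)*(-241223 - 591222) = (115995 + 76012)*(-832445) = 192007*(-832445) = -159835267115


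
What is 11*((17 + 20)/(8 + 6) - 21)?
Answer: -2827/14 ≈ -201.93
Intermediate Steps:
11*((17 + 20)/(8 + 6) - 21) = 11*(37/14 - 21) = 11*(-257/14) = -2827/14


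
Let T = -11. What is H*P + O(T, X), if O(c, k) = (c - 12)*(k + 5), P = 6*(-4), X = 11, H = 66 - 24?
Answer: -1376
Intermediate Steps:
H = 42
P = -24
O(c, k) = (-12 + c)*(5 + k)
H*P + O(T, X) = 42*(-24) + (-60 - 12*11 + 5*(-11) - 11*11) = -1008 + (-60 - 132 - 55 - 121) = -1008 - 368 = -1376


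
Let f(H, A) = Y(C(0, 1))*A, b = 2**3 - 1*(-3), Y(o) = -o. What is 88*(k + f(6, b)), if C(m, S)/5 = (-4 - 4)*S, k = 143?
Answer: 51304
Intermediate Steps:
C(m, S) = -40*S (C(m, S) = 5*((-4 - 4)*S) = 5*(-8*S) = -40*S)
b = 11 (b = 8 + 3 = 11)
f(H, A) = 40*A (f(H, A) = (-(-40))*A = (-1*(-40))*A = 40*A)
88*(k + f(6, b)) = 88*(143 + 40*11) = 88*(143 + 440) = 88*583 = 51304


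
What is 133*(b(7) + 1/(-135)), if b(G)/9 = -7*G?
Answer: -7918288/135 ≈ -58654.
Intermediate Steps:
b(G) = -63*G (b(G) = 9*(-7*G) = -63*G)
133*(b(7) + 1/(-135)) = 133*(-63*7 + 1/(-135)) = 133*(-441 - 1/135) = 133*(-59536/135) = -7918288/135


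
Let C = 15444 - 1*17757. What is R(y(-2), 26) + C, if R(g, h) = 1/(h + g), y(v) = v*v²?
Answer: -41633/18 ≈ -2312.9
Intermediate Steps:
y(v) = v³
R(g, h) = 1/(g + h)
C = -2313 (C = 15444 - 17757 = -2313)
R(y(-2), 26) + C = 1/((-2)³ + 26) - 2313 = 1/(-8 + 26) - 2313 = 1/18 - 2313 = -41633/18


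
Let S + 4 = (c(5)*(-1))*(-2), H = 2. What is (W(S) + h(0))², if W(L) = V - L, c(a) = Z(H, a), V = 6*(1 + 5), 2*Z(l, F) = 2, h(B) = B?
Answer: 1444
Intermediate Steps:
Z(l, F) = 1 (Z(l, F) = (½)*2 = 1)
V = 36 (V = 6*6 = 36)
c(a) = 1
S = -2 (S = -4 + (1*(-1))*(-2) = -4 - 1*(-2) = -4 + 2 = -2)
W(L) = 36 - L
(W(S) + h(0))² = ((36 - 1*(-2)) + 0)² = ((36 + 2) + 0)² = (38 + 0)² = 38² = 1444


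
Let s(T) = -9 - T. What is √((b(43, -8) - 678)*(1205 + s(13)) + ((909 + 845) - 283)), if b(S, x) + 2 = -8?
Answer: I*√812433 ≈ 901.35*I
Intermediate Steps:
b(S, x) = -10 (b(S, x) = -2 - 8 = -10)
√((b(43, -8) - 678)*(1205 + s(13)) + ((909 + 845) - 283)) = √((-10 - 678)*(1205 + (-9 - 1*13)) + ((909 + 845) - 283)) = √(-688*(1205 + (-9 - 13)) + (1754 - 283)) = √(-688*(1205 - 22) + 1471) = √(-688*1183 + 1471) = √(-813904 + 1471) = √(-812433) = I*√812433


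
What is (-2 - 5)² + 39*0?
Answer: 49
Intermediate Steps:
(-2 - 5)² + 39*0 = (-7)² + 0 = 49 + 0 = 49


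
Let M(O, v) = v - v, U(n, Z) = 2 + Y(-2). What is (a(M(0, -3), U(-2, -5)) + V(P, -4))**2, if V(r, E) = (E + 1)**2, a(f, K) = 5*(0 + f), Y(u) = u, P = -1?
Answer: 81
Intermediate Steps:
U(n, Z) = 0 (U(n, Z) = 2 - 2 = 0)
M(O, v) = 0
a(f, K) = 5*f
V(r, E) = (1 + E)**2
(a(M(0, -3), U(-2, -5)) + V(P, -4))**2 = (5*0 + (1 - 4)**2)**2 = (0 + (-3)**2)**2 = (0 + 9)**2 = 9**2 = 81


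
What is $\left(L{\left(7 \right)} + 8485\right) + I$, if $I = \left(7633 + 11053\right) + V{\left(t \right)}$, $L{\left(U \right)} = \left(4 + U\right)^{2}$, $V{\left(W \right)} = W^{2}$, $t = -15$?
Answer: $27517$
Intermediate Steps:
$I = 18911$ ($I = \left(7633 + 11053\right) + \left(-15\right)^{2} = 18686 + 225 = 18911$)
$\left(L{\left(7 \right)} + 8485\right) + I = \left(\left(4 + 7\right)^{2} + 8485\right) + 18911 = \left(11^{2} + 8485\right) + 18911 = \left(121 + 8485\right) + 18911 = 8606 + 18911 = 27517$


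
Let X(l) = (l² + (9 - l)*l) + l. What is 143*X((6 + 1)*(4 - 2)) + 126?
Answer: 20146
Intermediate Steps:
X(l) = l + l² + l*(9 - l) (X(l) = (l² + l*(9 - l)) + l = l + l² + l*(9 - l))
143*X((6 + 1)*(4 - 2)) + 126 = 143*(10*((6 + 1)*(4 - 2))) + 126 = 143*(10*(7*2)) + 126 = 143*(10*14) + 126 = 143*140 + 126 = 20020 + 126 = 20146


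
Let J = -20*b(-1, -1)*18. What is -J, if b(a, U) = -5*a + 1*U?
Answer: 1440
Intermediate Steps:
b(a, U) = U - 5*a (b(a, U) = -5*a + U = U - 5*a)
J = -1440 (J = -20*(-1 - 5*(-1))*18 = -20*(-1 + 5)*18 = -20*4*18 = -80*18 = -1440)
-J = -1*(-1440) = 1440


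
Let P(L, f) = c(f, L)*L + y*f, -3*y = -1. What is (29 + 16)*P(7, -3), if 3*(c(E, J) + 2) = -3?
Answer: -990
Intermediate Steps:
y = ⅓ (y = -⅓*(-1) = ⅓ ≈ 0.33333)
c(E, J) = -3 (c(E, J) = -2 + (⅓)*(-3) = -2 - 1 = -3)
P(L, f) = -3*L + f/3
(29 + 16)*P(7, -3) = (29 + 16)*(-3*7 + (⅓)*(-3)) = 45*(-21 - 1) = 45*(-22) = -990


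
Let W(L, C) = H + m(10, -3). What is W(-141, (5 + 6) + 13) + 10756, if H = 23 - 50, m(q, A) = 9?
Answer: 10738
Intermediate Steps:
H = -27
W(L, C) = -18 (W(L, C) = -27 + 9 = -18)
W(-141, (5 + 6) + 13) + 10756 = -18 + 10756 = 10738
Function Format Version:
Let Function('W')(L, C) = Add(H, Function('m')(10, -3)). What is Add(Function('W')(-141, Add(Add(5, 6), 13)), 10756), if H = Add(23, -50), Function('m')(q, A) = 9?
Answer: 10738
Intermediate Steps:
H = -27
Function('W')(L, C) = -18 (Function('W')(L, C) = Add(-27, 9) = -18)
Add(Function('W')(-141, Add(Add(5, 6), 13)), 10756) = Add(-18, 10756) = 10738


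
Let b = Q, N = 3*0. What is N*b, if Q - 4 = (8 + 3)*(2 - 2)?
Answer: 0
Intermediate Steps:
N = 0
Q = 4 (Q = 4 + (8 + 3)*(2 - 2) = 4 + 11*0 = 4 + 0 = 4)
b = 4
N*b = 0*4 = 0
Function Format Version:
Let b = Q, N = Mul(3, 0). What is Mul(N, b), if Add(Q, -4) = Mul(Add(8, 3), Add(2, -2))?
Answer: 0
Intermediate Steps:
N = 0
Q = 4 (Q = Add(4, Mul(Add(8, 3), Add(2, -2))) = Add(4, Mul(11, 0)) = Add(4, 0) = 4)
b = 4
Mul(N, b) = Mul(0, 4) = 0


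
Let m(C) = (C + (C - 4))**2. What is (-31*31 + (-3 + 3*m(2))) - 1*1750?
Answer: -2714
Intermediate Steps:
m(C) = (-4 + 2*C)**2 (m(C) = (C + (-4 + C))**2 = (-4 + 2*C)**2)
(-31*31 + (-3 + 3*m(2))) - 1*1750 = (-31*31 + (-3 + 3*(4*(-2 + 2)**2))) - 1*1750 = (-961 + (-3 + 3*(4*0**2))) - 1750 = (-961 + (-3 + 3*(4*0))) - 1750 = (-961 + (-3 + 3*0)) - 1750 = (-961 + (-3 + 0)) - 1750 = (-961 - 3) - 1750 = -964 - 1750 = -2714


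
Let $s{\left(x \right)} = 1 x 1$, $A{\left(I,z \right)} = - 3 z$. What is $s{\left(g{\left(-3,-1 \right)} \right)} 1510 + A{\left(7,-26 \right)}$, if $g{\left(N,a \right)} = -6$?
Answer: $-8982$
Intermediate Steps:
$s{\left(x \right)} = x$ ($s{\left(x \right)} = x 1 = x$)
$s{\left(g{\left(-3,-1 \right)} \right)} 1510 + A{\left(7,-26 \right)} = \left(-6\right) 1510 - -78 = -9060 + 78 = -8982$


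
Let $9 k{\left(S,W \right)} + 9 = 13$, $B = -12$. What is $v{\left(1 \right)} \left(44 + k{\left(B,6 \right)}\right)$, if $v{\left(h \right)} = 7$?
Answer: $\frac{2800}{9} \approx 311.11$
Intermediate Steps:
$k{\left(S,W \right)} = \frac{4}{9}$ ($k{\left(S,W \right)} = -1 + \frac{1}{9} \cdot 13 = -1 + \frac{13}{9} = \frac{4}{9}$)
$v{\left(1 \right)} \left(44 + k{\left(B,6 \right)}\right) = 7 \left(44 + \frac{4}{9}\right) = 7 \cdot \frac{400}{9} = \frac{2800}{9}$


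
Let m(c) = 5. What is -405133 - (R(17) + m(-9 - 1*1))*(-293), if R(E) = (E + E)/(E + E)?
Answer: -403375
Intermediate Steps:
R(E) = 1 (R(E) = (2*E)/((2*E)) = (2*E)*(1/(2*E)) = 1)
-405133 - (R(17) + m(-9 - 1*1))*(-293) = -405133 - (1 + 5)*(-293) = -405133 - 6*(-293) = -405133 - 1*(-1758) = -405133 + 1758 = -403375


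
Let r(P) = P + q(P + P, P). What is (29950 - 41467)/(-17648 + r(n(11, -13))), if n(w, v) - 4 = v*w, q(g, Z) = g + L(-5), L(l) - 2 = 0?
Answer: 3839/6021 ≈ 0.63760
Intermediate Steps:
L(l) = 2 (L(l) = 2 + 0 = 2)
q(g, Z) = 2 + g (q(g, Z) = g + 2 = 2 + g)
n(w, v) = 4 + v*w
r(P) = 2 + 3*P (r(P) = P + (2 + (P + P)) = P + (2 + 2*P) = 2 + 3*P)
(29950 - 41467)/(-17648 + r(n(11, -13))) = (29950 - 41467)/(-17648 + (2 + 3*(4 - 13*11))) = -11517/(-17648 + (2 + 3*(4 - 143))) = -11517/(-17648 + (2 + 3*(-139))) = -11517/(-17648 + (2 - 417)) = -11517/(-17648 - 415) = -11517/(-18063) = -11517*(-1/18063) = 3839/6021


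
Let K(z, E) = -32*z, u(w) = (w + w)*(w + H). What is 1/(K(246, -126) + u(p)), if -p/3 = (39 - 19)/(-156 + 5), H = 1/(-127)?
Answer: -2895727/22794266664 ≈ -0.00012704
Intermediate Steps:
H = -1/127 ≈ -0.0078740
p = 60/151 (p = -3*(39 - 19)/(-156 + 5) = -60/(-151) = -60*(-1)/151 = -3*(-20/151) = 60/151 ≈ 0.39735)
u(w) = 2*w*(-1/127 + w) (u(w) = (w + w)*(w - 1/127) = (2*w)*(-1/127 + w) = 2*w*(-1/127 + w))
1/(K(246, -126) + u(p)) = 1/(-32*246 + (2/127)*(60/151)*(-1 + 127*(60/151))) = 1/(-7872 + (2/127)*(60/151)*(-1 + 7620/151)) = 1/(-7872 + (2/127)*(60/151)*(7469/151)) = 1/(-7872 + 896280/2895727) = 1/(-22794266664/2895727) = -2895727/22794266664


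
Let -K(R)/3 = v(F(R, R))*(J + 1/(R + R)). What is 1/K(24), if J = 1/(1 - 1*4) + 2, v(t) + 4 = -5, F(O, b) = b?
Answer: 16/729 ≈ 0.021948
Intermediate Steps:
v(t) = -9 (v(t) = -4 - 5 = -9)
J = 5/3 (J = 1/(1 - 4) + 2 = 1/(-3) + 2 = -⅓ + 2 = 5/3 ≈ 1.6667)
K(R) = 45 + 27/(2*R) (K(R) = -(-27)*(5/3 + 1/(R + R)) = -(-27)*(5/3 + 1/(2*R)) = -3*(-15 - 9/(2*R)) = 45 + 27/(2*R))
1/K(24) = 1/(45 + (27/2)/24) = 1/(45 + (27/2)*(1/24)) = 1/(45 + 9/16) = 1/(729/16) = 16/729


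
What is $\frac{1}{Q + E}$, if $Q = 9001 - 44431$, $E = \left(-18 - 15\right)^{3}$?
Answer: $- \frac{1}{71367} \approx -1.4012 \cdot 10^{-5}$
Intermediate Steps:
$E = -35937$ ($E = \left(-18 - 15\right)^{3} = \left(-33\right)^{3} = -35937$)
$Q = -35430$ ($Q = 9001 - 44431 = -35430$)
$\frac{1}{Q + E} = \frac{1}{-35430 - 35937} = \frac{1}{-71367} = - \frac{1}{71367}$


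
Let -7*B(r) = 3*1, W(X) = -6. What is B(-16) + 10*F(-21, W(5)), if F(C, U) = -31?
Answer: -2173/7 ≈ -310.43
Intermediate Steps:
B(r) = -3/7
B(-16) + 10*F(-21, W(5)) = -3/7 + 10*(-31) = -3/7 - 310 = -2173/7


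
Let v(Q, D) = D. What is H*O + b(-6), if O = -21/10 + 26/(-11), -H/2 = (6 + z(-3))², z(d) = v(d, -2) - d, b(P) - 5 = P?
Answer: 24004/55 ≈ 436.44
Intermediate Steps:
b(P) = 5 + P
z(d) = -2 - d
H = -98 (H = -2*(6 + (-2 - 1*(-3)))² = -2*(6 + (-2 + 3))² = -2*(6 + 1)² = -2*7² = -2*49 = -98)
O = -491/110 (O = -21*⅒ + 26*(-1/11) = -21/10 - 26/11 = -491/110 ≈ -4.4636)
H*O + b(-6) = -98*(-491/110) + (5 - 6) = 24059/55 - 1 = 24004/55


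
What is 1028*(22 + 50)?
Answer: 74016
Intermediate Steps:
1028*(22 + 50) = 1028*72 = 74016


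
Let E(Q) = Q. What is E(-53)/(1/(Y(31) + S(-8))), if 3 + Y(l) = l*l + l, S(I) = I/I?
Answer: -52470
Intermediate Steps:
S(I) = 1
Y(l) = -3 + l + l**2 (Y(l) = -3 + (l*l + l) = -3 + (l**2 + l) = -3 + (l + l**2) = -3 + l + l**2)
E(-53)/(1/(Y(31) + S(-8))) = -53/(1/((-3 + 31 + 31**2) + 1)) = -53/(1/((-3 + 31 + 961) + 1)) = -53/(1/(989 + 1)) = -53/(1/990) = -53/1/990 = -53*990 = -52470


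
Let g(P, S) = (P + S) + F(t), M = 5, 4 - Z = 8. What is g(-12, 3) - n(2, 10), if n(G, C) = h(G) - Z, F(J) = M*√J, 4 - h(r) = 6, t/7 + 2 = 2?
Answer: -11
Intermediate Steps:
Z = -4 (Z = 4 - 1*8 = 4 - 8 = -4)
t = 0 (t = -14 + 7*2 = -14 + 14 = 0)
h(r) = -2 (h(r) = 4 - 1*6 = 4 - 6 = -2)
F(J) = 5*√J
n(G, C) = 2 (n(G, C) = -2 - 1*(-4) = -2 + 4 = 2)
g(P, S) = P + S (g(P, S) = (P + S) + 5*√0 = (P + S) + 5*0 = (P + S) + 0 = P + S)
g(-12, 3) - n(2, 10) = (-12 + 3) - 1*2 = -9 - 2 = -11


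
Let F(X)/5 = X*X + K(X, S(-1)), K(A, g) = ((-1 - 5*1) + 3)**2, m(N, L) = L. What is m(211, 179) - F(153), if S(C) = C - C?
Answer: -116911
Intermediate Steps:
S(C) = 0
K(A, g) = 9 (K(A, g) = ((-1 - 5) + 3)**2 = (-6 + 3)**2 = (-3)**2 = 9)
F(X) = 45 + 5*X**2 (F(X) = 5*(X*X + 9) = 5*(X**2 + 9) = 5*(9 + X**2) = 45 + 5*X**2)
m(211, 179) - F(153) = 179 - (45 + 5*153**2) = 179 - (45 + 5*23409) = 179 - (45 + 117045) = 179 - 1*117090 = 179 - 117090 = -116911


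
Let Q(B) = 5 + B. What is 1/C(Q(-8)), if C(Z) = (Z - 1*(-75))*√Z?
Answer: -I*√3/216 ≈ -0.0080187*I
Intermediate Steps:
C(Z) = √Z*(75 + Z) (C(Z) = (Z + 75)*√Z = (75 + Z)*√Z = √Z*(75 + Z))
1/C(Q(-8)) = 1/(√(5 - 8)*(75 + (5 - 8))) = 1/(√(-3)*(75 - 3)) = 1/((I*√3)*72) = 1/(72*I*√3) = -I*√3/216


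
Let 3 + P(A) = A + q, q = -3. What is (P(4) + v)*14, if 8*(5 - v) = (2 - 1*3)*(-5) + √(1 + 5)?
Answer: 133/4 - 7*√6/4 ≈ 28.963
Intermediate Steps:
P(A) = -6 + A (P(A) = -3 + (A - 3) = -3 + (-3 + A) = -6 + A)
v = 35/8 - √6/8 (v = 5 - ((2 - 1*3)*(-5) + √(1 + 5))/8 = 5 - ((2 - 3)*(-5) + √6)/8 = 5 - (-1*(-5) + √6)/8 = 5 - (5 + √6)/8 = 5 + (-5/8 - √6/8) = 35/8 - √6/8 ≈ 4.0688)
(P(4) + v)*14 = ((-6 + 4) + (35/8 - √6/8))*14 = (-2 + (35/8 - √6/8))*14 = (19/8 - √6/8)*14 = 133/4 - 7*√6/4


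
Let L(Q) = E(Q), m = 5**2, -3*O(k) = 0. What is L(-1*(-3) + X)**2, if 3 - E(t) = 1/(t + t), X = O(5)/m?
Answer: 289/36 ≈ 8.0278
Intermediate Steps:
O(k) = 0 (O(k) = -1/3*0 = 0)
m = 25
X = 0 (X = 0/25 = 0*(1/25) = 0)
E(t) = 3 - 1/(2*t) (E(t) = 3 - 1/(t + t) = 3 - 1/(2*t))
L(Q) = 3 - 1/(2*Q)
L(-1*(-3) + X)**2 = (3 - 1/(2*(-1*(-3) + 0)))**2 = (3 - 1/(2*(3 + 0)))**2 = (3 - 1/2/3)**2 = (3 - 1/2*1/3)**2 = (3 - 1/6)**2 = (17/6)**2 = 289/36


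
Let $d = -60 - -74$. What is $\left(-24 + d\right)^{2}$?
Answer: $100$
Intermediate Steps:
$d = 14$ ($d = -60 + 74 = 14$)
$\left(-24 + d\right)^{2} = \left(-24 + 14\right)^{2} = \left(-10\right)^{2} = 100$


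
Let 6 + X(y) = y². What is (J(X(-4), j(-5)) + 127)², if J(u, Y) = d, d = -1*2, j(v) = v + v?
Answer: 15625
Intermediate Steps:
j(v) = 2*v
d = -2
X(y) = -6 + y²
J(u, Y) = -2
(J(X(-4), j(-5)) + 127)² = (-2 + 127)² = 125² = 15625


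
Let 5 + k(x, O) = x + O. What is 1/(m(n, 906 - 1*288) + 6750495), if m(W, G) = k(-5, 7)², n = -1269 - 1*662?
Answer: 1/6750504 ≈ 1.4814e-7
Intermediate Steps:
k(x, O) = -5 + O + x (k(x, O) = -5 + (x + O) = -5 + (O + x) = -5 + O + x)
n = -1931 (n = -1269 - 662 = -1931)
m(W, G) = 9 (m(W, G) = (-5 + 7 - 5)² = (-3)² = 9)
1/(m(n, 906 - 1*288) + 6750495) = 1/(9 + 6750495) = 1/6750504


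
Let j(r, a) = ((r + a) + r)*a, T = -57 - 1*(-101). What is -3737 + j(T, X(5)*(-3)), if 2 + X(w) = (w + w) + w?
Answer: -5648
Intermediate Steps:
X(w) = -2 + 3*w (X(w) = -2 + ((w + w) + w) = -2 + (2*w + w) = -2 + 3*w)
T = 44 (T = -57 + 101 = 44)
j(r, a) = a*(a + 2*r) (j(r, a) = ((a + r) + r)*a = (a + 2*r)*a = a*(a + 2*r))
-3737 + j(T, X(5)*(-3)) = -3737 + ((-2 + 3*5)*(-3))*((-2 + 3*5)*(-3) + 2*44) = -3737 + ((-2 + 15)*(-3))*((-2 + 15)*(-3) + 88) = -3737 + (13*(-3))*(13*(-3) + 88) = -3737 - 39*(-39 + 88) = -3737 - 39*49 = -3737 - 1911 = -5648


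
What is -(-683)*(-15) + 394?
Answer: -9851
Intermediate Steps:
-(-683)*(-15) + 394 = -683*15 + 394 = -10245 + 394 = -9851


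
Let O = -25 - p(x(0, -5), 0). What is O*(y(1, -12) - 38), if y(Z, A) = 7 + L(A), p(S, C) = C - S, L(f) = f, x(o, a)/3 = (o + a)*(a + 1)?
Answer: -1505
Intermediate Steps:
x(o, a) = 3*(1 + a)*(a + o) (x(o, a) = 3*((o + a)*(a + 1)) = 3*((a + o)*(1 + a)) = 3*((1 + a)*(a + o)) = 3*(1 + a)*(a + o))
y(Z, A) = 7 + A
O = 35 (O = -25 - (0 - (3*(-5) + 3*0 + 3*(-5)**2 + 3*(-5)*0)) = -25 - (0 - (-15 + 0 + 3*25 + 0)) = -25 - (0 - (-15 + 0 + 75 + 0)) = -25 - (0 - 1*60) = -25 - (0 - 60) = -25 - 1*(-60) = -25 + 60 = 35)
O*(y(1, -12) - 38) = 35*((7 - 12) - 38) = 35*(-5 - 38) = 35*(-43) = -1505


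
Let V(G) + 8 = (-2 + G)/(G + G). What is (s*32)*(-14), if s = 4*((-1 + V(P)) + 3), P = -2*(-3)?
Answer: 30464/3 ≈ 10155.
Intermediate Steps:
P = 6
V(G) = -8 + (-2 + G)/(2*G) (V(G) = -8 + (-2 + G)/(G + G) = -8 + (-2 + G)/((2*G)) = -8 + (-2 + G)*(1/(2*G)) = -8 + (-2 + G)/(2*G))
s = -68/3 (s = 4*((-1 + (-15/2 - 1/6)) + 3) = 4*((-1 - 23/3) + 3) = 4*(-26/3 + 3) = 4*(-17/3) = -68/3 ≈ -22.667)
(s*32)*(-14) = -68/3*32*(-14) = -2176/3*(-14) = 30464/3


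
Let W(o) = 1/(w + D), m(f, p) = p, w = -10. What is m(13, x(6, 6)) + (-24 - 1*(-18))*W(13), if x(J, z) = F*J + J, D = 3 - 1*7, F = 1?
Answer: 87/7 ≈ 12.429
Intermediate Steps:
D = -4 (D = 3 - 7 = -4)
x(J, z) = 2*J (x(J, z) = 1*J + J = J + J = 2*J)
W(o) = -1/14 (W(o) = 1/(-10 - 4) = 1/(-14) = -1/14)
m(13, x(6, 6)) + (-24 - 1*(-18))*W(13) = 2*6 + (-24 - 1*(-18))*(-1/14) = 12 + (-24 + 18)*(-1/14) = 12 - 6*(-1/14) = 12 + 3/7 = 87/7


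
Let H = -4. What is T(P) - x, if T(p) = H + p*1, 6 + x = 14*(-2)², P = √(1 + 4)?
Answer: -54 + √5 ≈ -51.764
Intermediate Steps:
P = √5 ≈ 2.2361
x = 50 (x = -6 + 14*(-2)² = -6 + 14*4 = -6 + 56 = 50)
T(p) = -4 + p (T(p) = -4 + p*1 = -4 + p)
T(P) - x = (-4 + √5) - 1*50 = (-4 + √5) - 50 = -54 + √5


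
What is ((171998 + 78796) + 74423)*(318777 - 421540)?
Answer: -33420274571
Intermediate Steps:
((171998 + 78796) + 74423)*(318777 - 421540) = (250794 + 74423)*(-102763) = 325217*(-102763) = -33420274571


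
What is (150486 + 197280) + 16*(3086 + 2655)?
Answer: 439622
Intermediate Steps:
(150486 + 197280) + 16*(3086 + 2655) = 347766 + 16*5741 = 347766 + 91856 = 439622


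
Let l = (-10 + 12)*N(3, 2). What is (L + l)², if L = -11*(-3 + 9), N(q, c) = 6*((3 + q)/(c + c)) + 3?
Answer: 1764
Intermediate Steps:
N(q, c) = 3 + 3*(3 + q)/c (N(q, c) = 6*((3 + q)/((2*c))) + 3 = 6*((3 + q)*(1/(2*c))) + 3 = 6*((3 + q)/(2*c)) + 3 = 3*(3 + q)/c + 3 = 3 + 3*(3 + q)/c)
L = -66 (L = -11*6 = -66)
l = 24 (l = (-10 + 12)*(3*(3 + 2 + 3)/2) = 2*(3*(½)*8) = 2*12 = 24)
(L + l)² = (-66 + 24)² = (-42)² = 1764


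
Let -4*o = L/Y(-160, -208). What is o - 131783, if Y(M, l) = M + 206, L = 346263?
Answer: -24594335/184 ≈ -1.3366e+5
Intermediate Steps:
Y(M, l) = 206 + M
o = -346263/184 (o = -346263/(4*(206 - 160)) = -346263/(4*46) = -¼*346263/46 = -346263/184 ≈ -1881.9)
o - 131783 = -346263/184 - 131783 = -24594335/184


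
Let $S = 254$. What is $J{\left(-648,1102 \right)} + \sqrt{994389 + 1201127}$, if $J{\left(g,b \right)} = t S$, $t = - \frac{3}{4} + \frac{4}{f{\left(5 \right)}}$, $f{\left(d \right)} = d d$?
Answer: $- \frac{7493}{50} + 2 \sqrt{548879} \approx 1331.9$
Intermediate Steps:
$f{\left(d \right)} = d^{2}$
$t = - \frac{59}{100}$ ($t = - \frac{3}{4} + \frac{4}{5^{2}} = \left(-3\right) \frac{1}{4} + \frac{4}{25} = - \frac{3}{4} + 4 \cdot \frac{1}{25} = - \frac{3}{4} + \frac{4}{25} = - \frac{59}{100} \approx -0.59$)
$J{\left(g,b \right)} = - \frac{7493}{50}$ ($J{\left(g,b \right)} = \left(- \frac{59}{100}\right) 254 = - \frac{7493}{50}$)
$J{\left(-648,1102 \right)} + \sqrt{994389 + 1201127} = - \frac{7493}{50} + \sqrt{994389 + 1201127} = - \frac{7493}{50} + \sqrt{2195516} = - \frac{7493}{50} + 2 \sqrt{548879}$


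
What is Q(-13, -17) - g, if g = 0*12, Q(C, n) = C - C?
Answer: 0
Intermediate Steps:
Q(C, n) = 0
g = 0
Q(-13, -17) - g = 0 - 1*0 = 0 + 0 = 0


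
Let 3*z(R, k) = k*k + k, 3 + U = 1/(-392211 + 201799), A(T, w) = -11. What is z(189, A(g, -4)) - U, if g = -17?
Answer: 22659031/571236 ≈ 39.667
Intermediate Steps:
U = -571237/190412 (U = -3 + 1/(-392211 + 201799) = -3 + 1/(-190412) = -3 - 1/190412 = -571237/190412 ≈ -3.0000)
z(R, k) = k/3 + k²/3 (z(R, k) = (k*k + k)/3 = (k² + k)/3 = (k + k²)/3 = k/3 + k²/3)
z(189, A(g, -4)) - U = (⅓)*(-11)*(1 - 11) - 1*(-571237/190412) = (⅓)*(-11)*(-10) + 571237/190412 = 110/3 + 571237/190412 = 22659031/571236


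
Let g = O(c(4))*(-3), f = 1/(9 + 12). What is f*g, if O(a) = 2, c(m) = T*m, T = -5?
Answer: -2/7 ≈ -0.28571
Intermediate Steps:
c(m) = -5*m
f = 1/21 ≈ 0.047619
g = -6 (g = 2*(-3) = -6)
f*g = (1/21)*(-6) = -2/7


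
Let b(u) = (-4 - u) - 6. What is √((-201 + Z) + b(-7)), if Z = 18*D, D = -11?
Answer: I*√402 ≈ 20.05*I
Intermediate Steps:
b(u) = -10 - u
Z = -198 (Z = 18*(-11) = -198)
√((-201 + Z) + b(-7)) = √((-201 - 198) + (-10 - 1*(-7))) = √(-399 + (-10 + 7)) = √(-399 - 3) = √(-402) = I*√402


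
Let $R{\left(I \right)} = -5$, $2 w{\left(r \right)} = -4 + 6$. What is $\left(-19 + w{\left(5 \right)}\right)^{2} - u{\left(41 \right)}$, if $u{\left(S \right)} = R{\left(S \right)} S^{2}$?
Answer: $8729$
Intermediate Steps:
$w{\left(r \right)} = 1$ ($w{\left(r \right)} = \frac{-4 + 6}{2} = \frac{1}{2} \cdot 2 = 1$)
$u{\left(S \right)} = - 5 S^{2}$
$\left(-19 + w{\left(5 \right)}\right)^{2} - u{\left(41 \right)} = \left(-19 + 1\right)^{2} - - 5 \cdot 41^{2} = \left(-18\right)^{2} - \left(-5\right) 1681 = 324 - -8405 = 324 + 8405 = 8729$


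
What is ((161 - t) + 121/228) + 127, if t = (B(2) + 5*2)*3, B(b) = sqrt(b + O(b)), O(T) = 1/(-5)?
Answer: 58945/228 - 9*sqrt(5)/5 ≈ 254.51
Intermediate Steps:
O(T) = -1/5
B(b) = sqrt(-1/5 + b) (B(b) = sqrt(b - 1/5) = sqrt(-1/5 + b))
t = 30 + 9*sqrt(5)/5 (t = (sqrt(-5 + 25*2)/5 + 5*2)*3 = (sqrt(-5 + 50)/5 + 10)*3 = (sqrt(45)/5 + 10)*3 = ((3*sqrt(5))/5 + 10)*3 = (3*sqrt(5)/5 + 10)*3 = (10 + 3*sqrt(5)/5)*3 = 30 + 9*sqrt(5)/5 ≈ 34.025)
((161 - t) + 121/228) + 127 = ((161 - (30 + 9*sqrt(5)/5)) + 121/228) + 127 = ((161 + (-30 - 9*sqrt(5)/5)) + 121*(1/228)) + 127 = ((131 - 9*sqrt(5)/5) + 121/228) + 127 = (29989/228 - 9*sqrt(5)/5) + 127 = 58945/228 - 9*sqrt(5)/5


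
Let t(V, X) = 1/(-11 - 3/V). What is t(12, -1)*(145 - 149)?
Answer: 16/45 ≈ 0.35556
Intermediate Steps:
t(12, -1)*(145 - 149) = (-1*12/(3 + 11*12))*(145 - 149) = -1*12/(3 + 132)*(-4) = -1*12/135*(-4) = -1*12*1/135*(-4) = -4/45*(-4) = 16/45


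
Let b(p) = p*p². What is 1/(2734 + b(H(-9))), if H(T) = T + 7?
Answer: 1/2726 ≈ 0.00036684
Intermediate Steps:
H(T) = 7 + T
b(p) = p³
1/(2734 + b(H(-9))) = 1/(2734 + (7 - 9)³) = 1/(2734 + (-2)³) = 1/(2734 - 8) = 1/2726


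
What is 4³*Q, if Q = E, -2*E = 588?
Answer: -18816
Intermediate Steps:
E = -294 (E = -½*588 = -294)
Q = -294
4³*Q = 4³*(-294) = 64*(-294) = -18816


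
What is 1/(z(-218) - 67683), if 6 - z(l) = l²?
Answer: -1/115201 ≈ -8.6805e-6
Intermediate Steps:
z(l) = 6 - l²
1/(z(-218) - 67683) = 1/((6 - 1*(-218)²) - 67683) = 1/((6 - 1*47524) - 67683) = 1/((6 - 47524) - 67683) = 1/(-47518 - 67683) = 1/(-115201) = -1/115201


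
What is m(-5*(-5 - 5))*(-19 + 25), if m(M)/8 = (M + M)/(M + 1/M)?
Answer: 240000/2501 ≈ 95.962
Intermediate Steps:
m(M) = 16*M/(M + 1/M) (m(M) = 8*((M + M)/(M + 1/M)) = 8*((2*M)/(M + 1/M)) = 8*(2*M/(M + 1/M)) = 16*M/(M + 1/M))
m(-5*(-5 - 5))*(-19 + 25) = (16*(-5*(-5 - 5))²/(1 + (-5*(-5 - 5))²))*(-19 + 25) = (16*(-5*(-10))²/(1 + (-5*(-10))²))*6 = (16*50²/(1 + 50²))*6 = (16*2500/(1 + 2500))*6 = (16*2500/2501)*6 = (16*2500*(1/2501))*6 = (40000/2501)*6 = 240000/2501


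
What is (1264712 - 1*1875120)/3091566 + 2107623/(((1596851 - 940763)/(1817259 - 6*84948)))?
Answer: 1419990572037885329/338056558968 ≈ 4.2005e+6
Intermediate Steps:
(1264712 - 1*1875120)/3091566 + 2107623/(((1596851 - 940763)/(1817259 - 6*84948))) = (1264712 - 1875120)*(1/3091566) + 2107623/((656088/(1817259 - 509688))) = -610408*1/3091566 + 2107623/((656088/1307571)) = -305204/1545783 + 2107623/((656088*(1/1307571))) = -305204/1545783 + 2107623/(218696/435857) = -305204/1545783 + 2107623*(435857/218696) = -305204/1545783 + 918622237911/218696 = 1419990572037885329/338056558968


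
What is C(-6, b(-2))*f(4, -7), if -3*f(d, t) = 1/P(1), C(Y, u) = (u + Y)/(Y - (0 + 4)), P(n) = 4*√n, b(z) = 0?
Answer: -1/20 ≈ -0.050000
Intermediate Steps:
C(Y, u) = (Y + u)/(-4 + Y) (C(Y, u) = (Y + u)/(Y - 1*4) = (Y + u)/(Y - 4) = (Y + u)/(-4 + Y))
f(d, t) = -1/12 (f(d, t) = -1/(3*(4*√1)) = -1/(3*(4*1)) = -⅓/4 = -⅓*¼ = -1/12)
C(-6, b(-2))*f(4, -7) = ((-6 + 0)/(-4 - 6))*(-1/12) = (-6/(-10))*(-1/12) = -⅒*(-6)*(-1/12) = (⅗)*(-1/12) = -1/20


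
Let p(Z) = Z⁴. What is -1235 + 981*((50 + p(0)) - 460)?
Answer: -403445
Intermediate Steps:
-1235 + 981*((50 + p(0)) - 460) = -1235 + 981*((50 + 0⁴) - 460) = -1235 + 981*((50 + 0) - 460) = -1235 + 981*(50 - 460) = -1235 + 981*(-410) = -1235 - 402210 = -403445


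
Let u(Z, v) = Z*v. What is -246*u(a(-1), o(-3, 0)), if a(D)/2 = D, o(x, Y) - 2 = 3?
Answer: 2460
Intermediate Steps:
o(x, Y) = 5 (o(x, Y) = 2 + 3 = 5)
a(D) = 2*D
-246*u(a(-1), o(-3, 0)) = -246*2*(-1)*5 = -(-492)*5 = -246*(-10) = 2460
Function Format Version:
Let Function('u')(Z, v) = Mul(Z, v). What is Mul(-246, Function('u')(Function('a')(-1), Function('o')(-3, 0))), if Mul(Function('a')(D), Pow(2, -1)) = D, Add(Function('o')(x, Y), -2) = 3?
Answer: 2460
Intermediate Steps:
Function('o')(x, Y) = 5 (Function('o')(x, Y) = Add(2, 3) = 5)
Function('a')(D) = Mul(2, D)
Mul(-246, Function('u')(Function('a')(-1), Function('o')(-3, 0))) = Mul(-246, Mul(Mul(2, -1), 5)) = Mul(-246, Mul(-2, 5)) = Mul(-246, -10) = 2460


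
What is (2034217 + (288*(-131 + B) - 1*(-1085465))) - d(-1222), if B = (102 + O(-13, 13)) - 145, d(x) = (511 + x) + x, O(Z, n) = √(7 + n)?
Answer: 3071503 + 576*√5 ≈ 3.0728e+6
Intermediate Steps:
d(x) = 511 + 2*x
B = -43 + 2*√5 (B = (102 + √(7 + 13)) - 145 = (102 + √20) - 145 = (102 + 2*√5) - 145 = -43 + 2*√5 ≈ -38.528)
(2034217 + (288*(-131 + B) - 1*(-1085465))) - d(-1222) = (2034217 + (288*(-131 + (-43 + 2*√5)) - 1*(-1085465))) - (511 + 2*(-1222)) = (2034217 + (288*(-174 + 2*√5) + 1085465)) - (511 - 2444) = (2034217 + ((-50112 + 576*√5) + 1085465)) - 1*(-1933) = (2034217 + (1035353 + 576*√5)) + 1933 = (3069570 + 576*√5) + 1933 = 3071503 + 576*√5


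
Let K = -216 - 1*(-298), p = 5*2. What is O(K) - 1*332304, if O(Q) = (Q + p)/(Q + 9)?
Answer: -30239572/91 ≈ -3.3230e+5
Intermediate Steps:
p = 10
K = 82 (K = -216 + 298 = 82)
O(Q) = (10 + Q)/(9 + Q) (O(Q) = (Q + 10)/(Q + 9) = (10 + Q)/(9 + Q))
O(K) - 1*332304 = (10 + 82)/(9 + 82) - 1*332304 = 92/91 - 332304 = -30239572/91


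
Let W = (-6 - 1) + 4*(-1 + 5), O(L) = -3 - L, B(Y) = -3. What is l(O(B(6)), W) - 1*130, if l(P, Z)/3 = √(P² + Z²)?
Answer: -103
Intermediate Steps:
W = 9 (W = -7 + 4*4 = -7 + 16 = 9)
l(P, Z) = 3*√(P² + Z²)
l(O(B(6)), W) - 1*130 = 3*√((-3 - 1*(-3))² + 9²) - 1*130 = 3*√((-3 + 3)² + 81) - 130 = 3*√(0² + 81) - 130 = 3*√(0 + 81) - 130 = 3*√81 - 130 = 3*9 - 130 = 27 - 130 = -103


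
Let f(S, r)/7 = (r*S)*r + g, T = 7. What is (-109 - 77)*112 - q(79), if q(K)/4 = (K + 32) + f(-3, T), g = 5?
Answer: -17300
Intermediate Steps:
f(S, r) = 35 + 7*S*r**2 (f(S, r) = 7*((r*S)*r + 5) = 7*((S*r)*r + 5) = 7*(S*r**2 + 5) = 7*(5 + S*r**2) = 35 + 7*S*r**2)
q(K) = -3848 + 4*K (q(K) = 4*((K + 32) + (35 + 7*(-3)*7**2)) = 4*((32 + K) + (35 + 7*(-3)*49)) = 4*((32 + K) + (35 - 1029)) = 4*((32 + K) - 994) = 4*(-962 + K) = -3848 + 4*K)
(-109 - 77)*112 - q(79) = (-109 - 77)*112 - (-3848 + 4*79) = -186*112 - (-3848 + 316) = -20832 - 1*(-3532) = -20832 + 3532 = -17300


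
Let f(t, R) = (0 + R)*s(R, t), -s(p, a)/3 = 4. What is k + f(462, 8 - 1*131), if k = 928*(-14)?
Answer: -11516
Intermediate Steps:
s(p, a) = -12 (s(p, a) = -3*4 = -12)
f(t, R) = -12*R (f(t, R) = (0 + R)*(-12) = R*(-12) = -12*R)
k = -12992
k + f(462, 8 - 1*131) = -12992 - 12*(8 - 1*131) = -12992 - 12*(8 - 131) = -12992 - 12*(-123) = -12992 + 1476 = -11516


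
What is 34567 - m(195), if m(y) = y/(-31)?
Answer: 1071772/31 ≈ 34573.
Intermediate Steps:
m(y) = -y/31 (m(y) = y*(-1/31) = -y/31)
34567 - m(195) = 34567 - (-1)*195/31 = 34567 - 1*(-195/31) = 34567 + 195/31 = 1071772/31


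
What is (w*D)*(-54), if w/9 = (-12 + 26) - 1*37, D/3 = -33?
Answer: -1106622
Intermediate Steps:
D = -99 (D = 3*(-33) = -99)
w = -207 (w = 9*((-12 + 26) - 1*37) = 9*(14 - 37) = 9*(-23) = -207)
(w*D)*(-54) = -207*(-99)*(-54) = 20493*(-54) = -1106622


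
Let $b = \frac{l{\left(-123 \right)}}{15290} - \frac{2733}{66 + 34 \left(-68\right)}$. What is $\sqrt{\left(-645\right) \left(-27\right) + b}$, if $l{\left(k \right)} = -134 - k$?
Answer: $\frac{\sqrt{10609207087464035}}{780485} \approx 131.97$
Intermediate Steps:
$b = \frac{949156}{780485}$ ($b = \frac{-134 - -123}{15290} - \frac{2733}{66 + 34 \left(-68\right)} = \left(-134 + 123\right) \frac{1}{15290} - \frac{2733}{66 - 2312} = \left(-11\right) \frac{1}{15290} - \frac{2733}{-2246} = - \frac{1}{1390} - - \frac{2733}{2246} = - \frac{1}{1390} + \frac{2733}{2246} = \frac{949156}{780485} \approx 1.2161$)
$\sqrt{\left(-645\right) \left(-27\right) + b} = \sqrt{\left(-645\right) \left(-27\right) + \frac{949156}{780485}} = \sqrt{17415 + \frac{949156}{780485}} = \sqrt{\frac{13593095431}{780485}} = \frac{\sqrt{10609207087464035}}{780485}$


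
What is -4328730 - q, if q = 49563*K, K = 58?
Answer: -7203384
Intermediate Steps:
q = 2874654 (q = 49563*58 = 2874654)
-4328730 - q = -4328730 - 1*2874654 = -4328730 - 2874654 = -7203384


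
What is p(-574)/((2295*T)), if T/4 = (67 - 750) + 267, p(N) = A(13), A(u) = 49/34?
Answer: -49/129841920 ≈ -3.7738e-7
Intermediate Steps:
A(u) = 49/34 (A(u) = 49*(1/34) = 49/34)
p(N) = 49/34
T = -1664 (T = 4*((67 - 750) + 267) = 4*(-683 + 267) = 4*(-416) = -1664)
p(-574)/((2295*T)) = 49/(34*((2295*(-1664)))) = (49/34)/(-3818880) = (49/34)*(-1/3818880) = -49/129841920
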